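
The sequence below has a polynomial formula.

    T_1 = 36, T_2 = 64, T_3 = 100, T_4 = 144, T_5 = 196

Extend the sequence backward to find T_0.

First differences: 28, 36, 44, 52
Second differences: 8, 8, 8
The second differences are constant at 8.
Work back: 28 − 8 = 20;  36 − 20 = 16

16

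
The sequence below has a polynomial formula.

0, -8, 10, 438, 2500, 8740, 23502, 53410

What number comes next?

107848

-8, 18, 428, 2062, 6240, 14762, 29908
26, 410, 1634, 4178, 8522, 15146
384, 1224, 2544, 4344, 6624
840, 1320, 1800, 2280
480, 480, 480
Fifth differences constant at 480.
2280 + 480 = 2760;  6624 + 2760 = 9384;  15146 + 9384 = 24530;  29908 + 24530 = 54438;  53410 + 54438 = 107848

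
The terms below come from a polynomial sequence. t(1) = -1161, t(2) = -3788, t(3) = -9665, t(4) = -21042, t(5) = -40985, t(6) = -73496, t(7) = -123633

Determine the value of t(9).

Δ: -2627, -5877, -11377, -19943, -32511, -50137
Δ²: -3250, -5500, -8566, -12568, -17626
Δ³: -2250, -3066, -4002, -5058
Δ⁴: -816, -936, -1056
Δ⁵: -120, -120
Constant fifth difference = -120, so extend:
-1056 − 120 = -1176;  -5058 − 1176 = -6234;  -17626 − 6234 = -23860;  -50137 − 23860 = -73997;  -123633 − 73997 = -197630
-1176 − 120 = -1296;  -6234 − 1296 = -7530;  -23860 − 7530 = -31390;  -73997 − 31390 = -105387;  -197630 − 105387 = -303017

-303017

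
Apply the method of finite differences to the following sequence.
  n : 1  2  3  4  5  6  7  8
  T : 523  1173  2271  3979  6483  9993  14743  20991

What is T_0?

183

Δ: 650, 1098, 1708, 2504, 3510, 4750, 6248
Δ²: 448, 610, 796, 1006, 1240, 1498
Δ³: 162, 186, 210, 234, 258
Δ⁴: 24, 24, 24, 24
The fourth differences are constant at 24.
Work back: 162 − 24 = 138;  448 − 138 = 310;  650 − 310 = 340;  523 − 340 = 183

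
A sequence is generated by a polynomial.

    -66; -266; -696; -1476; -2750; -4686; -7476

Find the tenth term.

-23250

-200  -430  -780  -1274  -1936  -2790
-230  -350  -494  -662  -854
-120  -144  -168  -192
-24  -24  -24
The fourth differences are constant (-24).
-192 − 24 = -216;  -854 − 216 = -1070;  -2790 − 1070 = -3860;  -7476 − 3860 = -11336
-216 − 24 = -240;  -1070 − 240 = -1310;  -3860 − 1310 = -5170;  -11336 − 5170 = -16506
-240 − 24 = -264;  -1310 − 264 = -1574;  -5170 − 1574 = -6744;  -16506 − 6744 = -23250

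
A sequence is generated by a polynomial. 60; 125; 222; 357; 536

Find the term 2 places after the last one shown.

First differences: 65, 97, 135, 179
Second differences: 32, 38, 44
Third differences: 6, 6
Constant third difference = 6, so extend:
44 + 6 = 50;  179 + 50 = 229;  536 + 229 = 765
50 + 6 = 56;  229 + 56 = 285;  765 + 285 = 1050

1050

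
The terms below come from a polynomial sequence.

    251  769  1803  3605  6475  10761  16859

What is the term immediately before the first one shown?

518, 1034, 1802, 2870, 4286, 6098
516, 768, 1068, 1416, 1812
252, 300, 348, 396
48, 48, 48
The fourth differences are constant at 48.
Work back: 252 − 48 = 204;  516 − 204 = 312;  518 − 312 = 206;  251 − 206 = 45

45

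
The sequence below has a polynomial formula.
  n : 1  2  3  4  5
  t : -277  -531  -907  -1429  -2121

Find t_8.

-254, -376, -522, -692
-122, -146, -170
-24, -24
Third differences constant at -24.
-170 − 24 = -194;  -692 − 194 = -886;  -2121 − 886 = -3007
-194 − 24 = -218;  -886 − 218 = -1104;  -3007 − 1104 = -4111
-218 − 24 = -242;  -1104 − 242 = -1346;  -4111 − 1346 = -5457

-5457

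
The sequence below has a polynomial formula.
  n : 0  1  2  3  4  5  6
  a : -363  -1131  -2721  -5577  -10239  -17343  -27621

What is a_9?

-86259

-768, -1590, -2856, -4662, -7104, -10278
-822, -1266, -1806, -2442, -3174
-444, -540, -636, -732
-96, -96, -96
Fourth differences constant at -96.
-732 − 96 = -828;  -3174 − 828 = -4002;  -10278 − 4002 = -14280;  -27621 − 14280 = -41901
-828 − 96 = -924;  -4002 − 924 = -4926;  -14280 − 4926 = -19206;  -41901 − 19206 = -61107
-924 − 96 = -1020;  -4926 − 1020 = -5946;  -19206 − 5946 = -25152;  -61107 − 25152 = -86259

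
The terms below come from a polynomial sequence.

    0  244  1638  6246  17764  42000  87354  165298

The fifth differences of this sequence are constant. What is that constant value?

480

Δ: 244, 1394, 4608, 11518, 24236, 45354, 77944
Δ²: 1150, 3214, 6910, 12718, 21118, 32590
Δ³: 2064, 3696, 5808, 8400, 11472
Δ⁴: 1632, 2112, 2592, 3072
Δ⁵: 480, 480, 480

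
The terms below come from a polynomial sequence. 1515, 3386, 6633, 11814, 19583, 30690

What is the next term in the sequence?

45981

1871  3247  5181  7769  11107
1376  1934  2588  3338
558  654  750
96  96
The fourth differences are constant (96).
750 + 96 = 846;  3338 + 846 = 4184;  11107 + 4184 = 15291;  30690 + 15291 = 45981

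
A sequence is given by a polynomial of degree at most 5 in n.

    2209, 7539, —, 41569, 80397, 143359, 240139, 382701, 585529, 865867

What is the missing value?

19231

Using the last 7 terms:
38828, 62962, 96780, 142562, 202828, 280338
24134, 33818, 45782, 60266, 77510
9684, 11964, 14484, 17244
2280, 2520, 2760
240, 240
Constant fifth difference = 240.
Extend backward: 2280 − 240 = 2040;  9684 − 2040 = 7644;  24134 − 7644 = 16490;  38828 − 16490 = 22338;  41569 − 22338 = 19231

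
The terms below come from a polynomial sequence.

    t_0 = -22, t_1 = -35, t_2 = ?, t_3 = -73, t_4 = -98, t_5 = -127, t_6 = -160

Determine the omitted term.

-52

Using the last 4 terms:
-25  -29  -33
-4  -4
Constant second difference = -4.
Extend backward: -25 + 4 = -21;  -73 + 21 = -52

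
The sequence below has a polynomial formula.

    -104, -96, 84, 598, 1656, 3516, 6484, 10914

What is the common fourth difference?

48

Δ: 8, 180, 514, 1058, 1860, 2968, 4430
Δ²: 172, 334, 544, 802, 1108, 1462
Δ³: 162, 210, 258, 306, 354
Δ⁴: 48, 48, 48, 48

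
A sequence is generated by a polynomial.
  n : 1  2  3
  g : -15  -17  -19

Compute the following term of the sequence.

Δ: -2  -2
Constant first difference = -2, so extend:
-19 − 2 = -21

-21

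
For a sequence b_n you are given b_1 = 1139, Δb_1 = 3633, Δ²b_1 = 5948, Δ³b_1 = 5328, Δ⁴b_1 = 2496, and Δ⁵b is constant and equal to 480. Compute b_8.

435398

Build the table forward from the leading diagonal:
Δ⁵: 480, 480, 480, 480, 480, 480, 480, 480
Δ⁴: 2496, 2976, 3456, 3936, 4416, 4896, 5376, 5856
Δ³: 5328, 7824, 10800, 14256, 18192, 22608, 27504, 32880
Δ²: 5948, 11276, 19100, 29900, 44156, 62348, 84956, 112460
Δ: 3633, 9581, 20857, 39957, 69857, 114013, 176361, 261317
b: 1139, 4772, 14353, 35210, 75167, 145024, 259037, 435398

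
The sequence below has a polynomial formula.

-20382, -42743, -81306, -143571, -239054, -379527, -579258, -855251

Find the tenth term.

Δ: -22361, -38563, -62265, -95483, -140473, -199731, -275993
Δ²: -16202, -23702, -33218, -44990, -59258, -76262
Δ³: -7500, -9516, -11772, -14268, -17004
Δ⁴: -2016, -2256, -2496, -2736
Δ⁵: -240, -240, -240
Fifth differences constant at -240.
-2736 − 240 = -2976;  -17004 − 2976 = -19980;  -76262 − 19980 = -96242;  -275993 − 96242 = -372235;  -855251 − 372235 = -1227486
-2976 − 240 = -3216;  -19980 − 3216 = -23196;  -96242 − 23196 = -119438;  -372235 − 119438 = -491673;  -1227486 − 491673 = -1719159

-1719159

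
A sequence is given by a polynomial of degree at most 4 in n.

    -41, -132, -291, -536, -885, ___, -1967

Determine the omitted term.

-1356

Using the first 5 terms:
-91  -159  -245  -349
-68  -86  -104
-18  -18
Constant third difference = -18.
Extend forward: -104 − 18 = -122;  -349 − 122 = -471;  -885 − 471 = -1356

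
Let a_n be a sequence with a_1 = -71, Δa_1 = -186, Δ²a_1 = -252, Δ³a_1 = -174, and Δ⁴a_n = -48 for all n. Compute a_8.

-14435

Build the table forward from the leading diagonal:
Δ⁴: -48  -48  -48  -48  -48  -48  -48  -48
Δ³: -174  -222  -270  -318  -366  -414  -462  -510
Δ²: -252  -426  -648  -918  -1236  -1602  -2016  -2478
Δ: -186  -438  -864  -1512  -2430  -3666  -5268  -7284
a: -71  -257  -695  -1559  -3071  -5501  -9167  -14435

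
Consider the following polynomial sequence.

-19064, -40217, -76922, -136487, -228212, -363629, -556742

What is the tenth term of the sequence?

First differences: -21153  -36705  -59565  -91725  -135417  -193113
Second differences: -15552  -22860  -32160  -43692  -57696
Third differences: -7308  -9300  -11532  -14004
Fourth differences: -1992  -2232  -2472
Fifth differences: -240  -240
The fifth differences are constant (-240).
-2472 − 240 = -2712;  -14004 − 2712 = -16716;  -57696 − 16716 = -74412;  -193113 − 74412 = -267525;  -556742 − 267525 = -824267
-2712 − 240 = -2952;  -16716 − 2952 = -19668;  -74412 − 19668 = -94080;  -267525 − 94080 = -361605;  -824267 − 361605 = -1185872
-2952 − 240 = -3192;  -19668 − 3192 = -22860;  -94080 − 22860 = -116940;  -361605 − 116940 = -478545;  -1185872 − 478545 = -1664417

-1664417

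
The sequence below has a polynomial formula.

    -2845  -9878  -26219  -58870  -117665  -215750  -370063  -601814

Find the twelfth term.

Δ: -7033, -16341, -32651, -58795, -98085, -154313, -231751
Δ²: -9308, -16310, -26144, -39290, -56228, -77438
Δ³: -7002, -9834, -13146, -16938, -21210
Δ⁴: -2832, -3312, -3792, -4272
Δ⁵: -480, -480, -480
Constant fifth difference = -480, so extend:
-4272 − 480 = -4752;  -21210 − 4752 = -25962;  -77438 − 25962 = -103400;  -231751 − 103400 = -335151;  -601814 − 335151 = -936965
-4752 − 480 = -5232;  -25962 − 5232 = -31194;  -103400 − 31194 = -134594;  -335151 − 134594 = -469745;  -936965 − 469745 = -1406710
-5232 − 480 = -5712;  -31194 − 5712 = -36906;  -134594 − 36906 = -171500;  -469745 − 171500 = -641245;  -1406710 − 641245 = -2047955
-5712 − 480 = -6192;  -36906 − 6192 = -43098;  -171500 − 43098 = -214598;  -641245 − 214598 = -855843;  -2047955 − 855843 = -2903798

-2903798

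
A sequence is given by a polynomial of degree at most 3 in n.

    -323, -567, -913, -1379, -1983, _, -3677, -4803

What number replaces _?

Using the first 5 terms:
D1: -244, -346, -466, -604
D2: -102, -120, -138
D3: -18, -18
Constant third difference = -18.
Extend forward: -138 − 18 = -156;  -604 − 156 = -760;  -1983 − 760 = -2743

-2743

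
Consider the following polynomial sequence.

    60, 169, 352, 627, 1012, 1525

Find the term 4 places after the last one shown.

5217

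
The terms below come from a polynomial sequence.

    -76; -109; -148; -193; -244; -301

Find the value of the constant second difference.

First differences: -33, -39, -45, -51, -57
Second differences: -6, -6, -6, -6

-6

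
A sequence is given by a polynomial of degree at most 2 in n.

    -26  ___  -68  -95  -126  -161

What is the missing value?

Using the last 4 terms:
Δ: -27, -31, -35
Δ²: -4, -4
Constant second difference = -4.
Extend backward: -27 + 4 = -23;  -68 + 23 = -45

-45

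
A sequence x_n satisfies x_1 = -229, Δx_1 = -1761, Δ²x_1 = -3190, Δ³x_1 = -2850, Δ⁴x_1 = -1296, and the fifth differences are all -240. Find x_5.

-39109

Build the table forward from the leading diagonal:
D5: -240  -240  -240  -240  -240
D4: -1296  -1536  -1776  -2016  -2256
D3: -2850  -4146  -5682  -7458  -9474
D2: -3190  -6040  -10186  -15868  -23326
D1: -1761  -4951  -10991  -21177  -37045
x: -229  -1990  -6941  -17932  -39109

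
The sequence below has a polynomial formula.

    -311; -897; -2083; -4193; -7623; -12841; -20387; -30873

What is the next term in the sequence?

-44983

First differences: -586, -1186, -2110, -3430, -5218, -7546, -10486
Second differences: -600, -924, -1320, -1788, -2328, -2940
Third differences: -324, -396, -468, -540, -612
Fourth differences: -72, -72, -72, -72
The fourth differences are constant (-72).
-612 − 72 = -684;  -2940 − 684 = -3624;  -10486 − 3624 = -14110;  -30873 − 14110 = -44983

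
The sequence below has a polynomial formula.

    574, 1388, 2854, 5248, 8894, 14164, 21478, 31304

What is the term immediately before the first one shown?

814, 1466, 2394, 3646, 5270, 7314, 9826
652, 928, 1252, 1624, 2044, 2512
276, 324, 372, 420, 468
48, 48, 48, 48
The fourth differences are constant at 48.
Work back: 276 − 48 = 228;  652 − 228 = 424;  814 − 424 = 390;  574 − 390 = 184

184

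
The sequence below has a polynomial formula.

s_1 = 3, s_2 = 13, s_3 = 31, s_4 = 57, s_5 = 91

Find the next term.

Δ: 10 , 18 , 26 , 34
Δ²: 8 , 8 , 8
Constant second difference = 8, so extend:
34 + 8 = 42;  91 + 42 = 133

133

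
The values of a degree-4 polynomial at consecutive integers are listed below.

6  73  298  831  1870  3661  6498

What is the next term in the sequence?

67, 225, 533, 1039, 1791, 2837
158, 308, 506, 752, 1046
150, 198, 246, 294
48, 48, 48
The fourth differences are constant (48).
294 + 48 = 342;  1046 + 342 = 1388;  2837 + 1388 = 4225;  6498 + 4225 = 10723

10723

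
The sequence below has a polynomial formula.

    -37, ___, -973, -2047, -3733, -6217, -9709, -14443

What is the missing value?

-349

Using the last 6 terms:
-1074, -1686, -2484, -3492, -4734
-612, -798, -1008, -1242
-186, -210, -234
-24, -24
Constant fourth difference = -24.
Extend backward: -186 + 24 = -162;  -612 + 162 = -450;  -1074 + 450 = -624;  -973 + 624 = -349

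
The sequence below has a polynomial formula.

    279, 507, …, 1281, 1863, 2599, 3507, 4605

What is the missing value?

835

Using the last 5 terms:
582, 736, 908, 1098
154, 172, 190
18, 18
Constant third difference = 18.
Extend backward: 154 − 18 = 136;  582 − 136 = 446;  1281 − 446 = 835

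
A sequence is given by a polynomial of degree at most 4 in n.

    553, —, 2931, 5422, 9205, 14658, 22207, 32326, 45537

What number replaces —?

Using the last 7 terms:
D1: 2491  3783  5453  7549  10119  13211
D2: 1292  1670  2096  2570  3092
D3: 378  426  474  522
D4: 48  48  48
Constant fourth difference = 48.
Extend backward: 378 − 48 = 330;  1292 − 330 = 962;  2491 − 962 = 1529;  2931 − 1529 = 1402

1402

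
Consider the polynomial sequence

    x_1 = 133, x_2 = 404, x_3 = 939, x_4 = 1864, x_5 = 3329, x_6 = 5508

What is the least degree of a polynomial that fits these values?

4

Δ: 271, 535, 925, 1465, 2179
Δ²: 264, 390, 540, 714
Δ³: 126, 150, 174
Δ⁴: 24, 24
The fourth differences are constant, so the polynomial has degree 4.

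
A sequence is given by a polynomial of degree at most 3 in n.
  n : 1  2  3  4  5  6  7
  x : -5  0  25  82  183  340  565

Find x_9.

D1: 5  25  57  101  157  225
D2: 20  32  44  56  68
D3: 12  12  12  12
The third differences are constant (12).
68 + 12 = 80;  225 + 80 = 305;  565 + 305 = 870
80 + 12 = 92;  305 + 92 = 397;  870 + 397 = 1267

1267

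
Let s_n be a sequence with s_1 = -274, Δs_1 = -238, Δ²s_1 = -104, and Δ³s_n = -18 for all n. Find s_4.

-1318

Build the table forward from the leading diagonal:
Δ³: -18, -18, -18, -18
Δ²: -104, -122, -140, -158
Δ: -238, -342, -464, -604
s: -274, -512, -854, -1318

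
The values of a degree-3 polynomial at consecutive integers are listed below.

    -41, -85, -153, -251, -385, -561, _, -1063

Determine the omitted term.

-785

Using the first 6 terms:
Δ: -44  -68  -98  -134  -176
Δ²: -24  -30  -36  -42
Δ³: -6  -6  -6
Constant third difference = -6.
Extend forward: -42 − 6 = -48;  -176 − 48 = -224;  -561 − 224 = -785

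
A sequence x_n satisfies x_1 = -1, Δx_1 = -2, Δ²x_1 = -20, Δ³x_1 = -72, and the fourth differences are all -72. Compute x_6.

Build the table forward from the leading diagonal:
D4: -72  -72  -72  -72  -72  -72
D3: -72  -144  -216  -288  -360  -432
D2: -20  -92  -236  -452  -740  -1100
D1: -2  -22  -114  -350  -802  -1542
x: -1  -3  -25  -139  -489  -1291

-1291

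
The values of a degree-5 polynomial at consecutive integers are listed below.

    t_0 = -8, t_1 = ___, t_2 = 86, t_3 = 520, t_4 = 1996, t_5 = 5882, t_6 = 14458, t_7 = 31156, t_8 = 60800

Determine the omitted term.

Using the last 7 terms:
Δ: 434, 1476, 3886, 8576, 16698, 29644
Δ²: 1042, 2410, 4690, 8122, 12946
Δ³: 1368, 2280, 3432, 4824
Δ⁴: 912, 1152, 1392
Δ⁵: 240, 240
Constant fifth difference = 240.
Extend backward: 912 − 240 = 672;  1368 − 672 = 696;  1042 − 696 = 346;  434 − 346 = 88;  86 − 88 = -2

-2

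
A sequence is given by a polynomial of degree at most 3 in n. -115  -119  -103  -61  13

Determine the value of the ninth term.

-4 , 16 , 42 , 74
20 , 26 , 32
6 , 6
Constant third difference = 6, so extend:
32 + 6 = 38;  74 + 38 = 112;  13 + 112 = 125
38 + 6 = 44;  112 + 44 = 156;  125 + 156 = 281
44 + 6 = 50;  156 + 50 = 206;  281 + 206 = 487
50 + 6 = 56;  206 + 56 = 262;  487 + 262 = 749

749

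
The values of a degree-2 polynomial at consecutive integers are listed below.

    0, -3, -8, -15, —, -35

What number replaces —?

Using the first 4 terms:
-3  -5  -7
-2  -2
Constant second difference = -2.
Extend forward: -7 − 2 = -9;  -15 − 9 = -24

-24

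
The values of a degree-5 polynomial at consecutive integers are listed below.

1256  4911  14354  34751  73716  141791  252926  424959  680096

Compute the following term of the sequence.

1045391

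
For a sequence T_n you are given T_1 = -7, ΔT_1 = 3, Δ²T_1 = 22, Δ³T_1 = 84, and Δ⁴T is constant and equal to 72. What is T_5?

545

Build the table forward from the leading diagonal:
Fourth differences: 72, 72, 72, 72, 72
Third differences: 84, 156, 228, 300, 372
Second differences: 22, 106, 262, 490, 790
First differences: 3, 25, 131, 393, 883
T: -7, -4, 21, 152, 545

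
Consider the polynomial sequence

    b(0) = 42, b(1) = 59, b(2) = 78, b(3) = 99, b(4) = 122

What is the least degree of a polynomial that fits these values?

2

Δ: 17, 19, 21, 23
Δ²: 2, 2, 2
The second differences are constant, so the polynomial has degree 2.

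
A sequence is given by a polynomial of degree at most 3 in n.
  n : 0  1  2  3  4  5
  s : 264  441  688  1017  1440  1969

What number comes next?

177 , 247 , 329 , 423 , 529
70 , 82 , 94 , 106
12 , 12 , 12
Constant third difference = 12, so extend:
106 + 12 = 118;  529 + 118 = 647;  1969 + 647 = 2616

2616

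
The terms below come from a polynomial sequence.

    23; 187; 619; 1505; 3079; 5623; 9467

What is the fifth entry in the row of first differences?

2544

D1: 164, 432, 886, 1574, 2544, 3844
D2: 268, 454, 688, 970, 1300
D3: 186, 234, 282, 330
D4: 48, 48, 48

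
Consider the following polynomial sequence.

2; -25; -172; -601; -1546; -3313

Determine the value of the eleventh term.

-40228

-27, -147, -429, -945, -1767
-120, -282, -516, -822
-162, -234, -306
-72, -72
The fourth differences are constant (-72).
-306 − 72 = -378;  -822 − 378 = -1200;  -1767 − 1200 = -2967;  -3313 − 2967 = -6280
-378 − 72 = -450;  -1200 − 450 = -1650;  -2967 − 1650 = -4617;  -6280 − 4617 = -10897
-450 − 72 = -522;  -1650 − 522 = -2172;  -4617 − 2172 = -6789;  -10897 − 6789 = -17686
-522 − 72 = -594;  -2172 − 594 = -2766;  -6789 − 2766 = -9555;  -17686 − 9555 = -27241
-594 − 72 = -666;  -2766 − 666 = -3432;  -9555 − 3432 = -12987;  -27241 − 12987 = -40228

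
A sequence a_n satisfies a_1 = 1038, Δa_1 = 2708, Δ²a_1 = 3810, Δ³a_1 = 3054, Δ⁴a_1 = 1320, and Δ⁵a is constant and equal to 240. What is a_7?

156756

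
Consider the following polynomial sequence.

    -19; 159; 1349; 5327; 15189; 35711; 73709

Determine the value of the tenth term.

178 , 1190 , 3978 , 9862 , 20522 , 37998
1012 , 2788 , 5884 , 10660 , 17476
1776 , 3096 , 4776 , 6816
1320 , 1680 , 2040
360 , 360
Fifth differences constant at 360.
2040 + 360 = 2400;  6816 + 2400 = 9216;  17476 + 9216 = 26692;  37998 + 26692 = 64690;  73709 + 64690 = 138399
2400 + 360 = 2760;  9216 + 2760 = 11976;  26692 + 11976 = 38668;  64690 + 38668 = 103358;  138399 + 103358 = 241757
2760 + 360 = 3120;  11976 + 3120 = 15096;  38668 + 15096 = 53764;  103358 + 53764 = 157122;  241757 + 157122 = 398879

398879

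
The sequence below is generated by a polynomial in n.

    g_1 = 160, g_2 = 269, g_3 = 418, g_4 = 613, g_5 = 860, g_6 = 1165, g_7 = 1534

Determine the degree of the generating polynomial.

First differences: 109, 149, 195, 247, 305, 369
Second differences: 40, 46, 52, 58, 64
Third differences: 6, 6, 6, 6
The third differences are constant, so the polynomial has degree 3.

3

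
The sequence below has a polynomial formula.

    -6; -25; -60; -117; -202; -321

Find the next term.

-480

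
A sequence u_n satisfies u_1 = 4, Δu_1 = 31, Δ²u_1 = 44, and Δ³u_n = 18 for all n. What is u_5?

464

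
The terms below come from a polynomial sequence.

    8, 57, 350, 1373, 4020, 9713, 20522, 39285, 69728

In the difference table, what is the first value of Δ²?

244

Δ: 49, 293, 1023, 2647, 5693, 10809, 18763, 30443
Δ²: 244, 730, 1624, 3046, 5116, 7954, 11680
Δ³: 486, 894, 1422, 2070, 2838, 3726
Δ⁴: 408, 528, 648, 768, 888
Δ⁵: 120, 120, 120, 120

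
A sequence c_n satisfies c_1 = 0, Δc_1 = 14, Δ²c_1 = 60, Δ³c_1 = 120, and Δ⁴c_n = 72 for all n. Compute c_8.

Build the table forward from the leading diagonal:
D4: 72  72  72  72  72  72  72  72
D3: 120  192  264  336  408  480  552  624
D2: 60  180  372  636  972  1380  1860  2412
D1: 14  74  254  626  1262  2234  3614  5474
c: 0  14  88  342  968  2230  4464  8078

8078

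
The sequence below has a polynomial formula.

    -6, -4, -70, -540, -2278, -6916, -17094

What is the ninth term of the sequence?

-71110

D1: 2 , -66 , -470 , -1738 , -4638 , -10178
D2: -68 , -404 , -1268 , -2900 , -5540
D3: -336 , -864 , -1632 , -2640
D4: -528 , -768 , -1008
D5: -240 , -240
Constant fifth difference = -240, so extend:
-1008 − 240 = -1248;  -2640 − 1248 = -3888;  -5540 − 3888 = -9428;  -10178 − 9428 = -19606;  -17094 − 19606 = -36700
-1248 − 240 = -1488;  -3888 − 1488 = -5376;  -9428 − 5376 = -14804;  -19606 − 14804 = -34410;  -36700 − 34410 = -71110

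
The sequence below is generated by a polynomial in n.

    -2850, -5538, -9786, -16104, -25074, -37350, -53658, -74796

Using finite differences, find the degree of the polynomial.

D1: -2688, -4248, -6318, -8970, -12276, -16308, -21138
D2: -1560, -2070, -2652, -3306, -4032, -4830
D3: -510, -582, -654, -726, -798
D4: -72, -72, -72, -72
The fourth differences are constant, so the polynomial has degree 4.

4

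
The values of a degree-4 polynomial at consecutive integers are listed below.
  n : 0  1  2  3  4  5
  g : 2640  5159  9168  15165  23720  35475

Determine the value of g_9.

129855

Δ: 2519 , 4009 , 5997 , 8555 , 11755
Δ²: 1490 , 1988 , 2558 , 3200
Δ³: 498 , 570 , 642
Δ⁴: 72 , 72
Constant fourth difference = 72, so extend:
642 + 72 = 714;  3200 + 714 = 3914;  11755 + 3914 = 15669;  35475 + 15669 = 51144
714 + 72 = 786;  3914 + 786 = 4700;  15669 + 4700 = 20369;  51144 + 20369 = 71513
786 + 72 = 858;  4700 + 858 = 5558;  20369 + 5558 = 25927;  71513 + 25927 = 97440
858 + 72 = 930;  5558 + 930 = 6488;  25927 + 6488 = 32415;  97440 + 32415 = 129855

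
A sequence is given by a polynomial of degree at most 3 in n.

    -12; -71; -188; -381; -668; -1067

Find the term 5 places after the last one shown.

First differences: -59 , -117 , -193 , -287 , -399
Second differences: -58 , -76 , -94 , -112
Third differences: -18 , -18 , -18
Third differences constant at -18.
-112 − 18 = -130;  -399 − 130 = -529;  -1067 − 529 = -1596
-130 − 18 = -148;  -529 − 148 = -677;  -1596 − 677 = -2273
-148 − 18 = -166;  -677 − 166 = -843;  -2273 − 843 = -3116
-166 − 18 = -184;  -843 − 184 = -1027;  -3116 − 1027 = -4143
-184 − 18 = -202;  -1027 − 202 = -1229;  -4143 − 1229 = -5372

-5372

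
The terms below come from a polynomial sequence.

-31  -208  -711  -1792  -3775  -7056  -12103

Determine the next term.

D1: -177  -503  -1081  -1983  -3281  -5047
D2: -326  -578  -902  -1298  -1766
D3: -252  -324  -396  -468
D4: -72  -72  -72
Fourth differences constant at -72.
-468 − 72 = -540;  -1766 − 540 = -2306;  -5047 − 2306 = -7353;  -12103 − 7353 = -19456

-19456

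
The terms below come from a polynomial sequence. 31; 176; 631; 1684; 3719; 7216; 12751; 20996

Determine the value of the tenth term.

First differences: 145  455  1053  2035  3497  5535  8245
Second differences: 310  598  982  1462  2038  2710
Third differences: 288  384  480  576  672
Fourth differences: 96  96  96  96
The fourth differences are constant (96).
672 + 96 = 768;  2710 + 768 = 3478;  8245 + 3478 = 11723;  20996 + 11723 = 32719
768 + 96 = 864;  3478 + 864 = 4342;  11723 + 4342 = 16065;  32719 + 16065 = 48784

48784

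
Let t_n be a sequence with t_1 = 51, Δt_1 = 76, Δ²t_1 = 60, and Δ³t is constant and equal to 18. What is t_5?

Build the table forward from the leading diagonal:
Δ³: 18, 18, 18, 18, 18
Δ²: 60, 78, 96, 114, 132
Δ: 76, 136, 214, 310, 424
t: 51, 127, 263, 477, 787

787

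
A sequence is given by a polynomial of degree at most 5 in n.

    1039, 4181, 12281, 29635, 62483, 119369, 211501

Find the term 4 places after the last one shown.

1270049

D1: 3142  8100  17354  32848  56886  92132
D2: 4958  9254  15494  24038  35246
D3: 4296  6240  8544  11208
D4: 1944  2304  2664
D5: 360  360
Constant fifth difference = 360, so extend:
2664 + 360 = 3024;  11208 + 3024 = 14232;  35246 + 14232 = 49478;  92132 + 49478 = 141610;  211501 + 141610 = 353111
3024 + 360 = 3384;  14232 + 3384 = 17616;  49478 + 17616 = 67094;  141610 + 67094 = 208704;  353111 + 208704 = 561815
3384 + 360 = 3744;  17616 + 3744 = 21360;  67094 + 21360 = 88454;  208704 + 88454 = 297158;  561815 + 297158 = 858973
3744 + 360 = 4104;  21360 + 4104 = 25464;  88454 + 25464 = 113918;  297158 + 113918 = 411076;  858973 + 411076 = 1270049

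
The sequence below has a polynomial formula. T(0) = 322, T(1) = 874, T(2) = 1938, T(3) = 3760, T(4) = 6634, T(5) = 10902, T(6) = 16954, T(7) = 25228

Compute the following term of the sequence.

36210

First differences: 552, 1064, 1822, 2874, 4268, 6052, 8274
Second differences: 512, 758, 1052, 1394, 1784, 2222
Third differences: 246, 294, 342, 390, 438
Fourth differences: 48, 48, 48, 48
Constant fourth difference = 48, so extend:
438 + 48 = 486;  2222 + 486 = 2708;  8274 + 2708 = 10982;  25228 + 10982 = 36210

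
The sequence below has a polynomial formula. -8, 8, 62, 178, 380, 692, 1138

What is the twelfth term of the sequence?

6218

Δ: 16, 54, 116, 202, 312, 446
Δ²: 38, 62, 86, 110, 134
Δ³: 24, 24, 24, 24
Third differences constant at 24.
134 + 24 = 158;  446 + 158 = 604;  1138 + 604 = 1742
158 + 24 = 182;  604 + 182 = 786;  1742 + 786 = 2528
182 + 24 = 206;  786 + 206 = 992;  2528 + 992 = 3520
206 + 24 = 230;  992 + 230 = 1222;  3520 + 1222 = 4742
230 + 24 = 254;  1222 + 254 = 1476;  4742 + 1476 = 6218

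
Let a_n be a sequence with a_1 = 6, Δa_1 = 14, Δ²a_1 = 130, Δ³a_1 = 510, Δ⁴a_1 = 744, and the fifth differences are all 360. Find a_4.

Build the table forward from the leading diagonal:
Δ⁵: 360, 360, 360, 360
Δ⁴: 744, 1104, 1464, 1824
Δ³: 510, 1254, 2358, 3822
Δ²: 130, 640, 1894, 4252
Δ: 14, 144, 784, 2678
a: 6, 20, 164, 948

948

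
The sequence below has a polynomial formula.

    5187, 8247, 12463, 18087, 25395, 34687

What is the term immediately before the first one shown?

D1: 3060  4216  5624  7308  9292
D2: 1156  1408  1684  1984
D3: 252  276  300
D4: 24  24
The fourth differences are constant at 24.
Work back: 252 − 24 = 228;  1156 − 228 = 928;  3060 − 928 = 2132;  5187 − 2132 = 3055

3055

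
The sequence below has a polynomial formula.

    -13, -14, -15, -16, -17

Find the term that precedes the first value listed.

-12

First differences: -1  -1  -1  -1
The first differences are constant at -1.
Work back: -13 + 1 = -12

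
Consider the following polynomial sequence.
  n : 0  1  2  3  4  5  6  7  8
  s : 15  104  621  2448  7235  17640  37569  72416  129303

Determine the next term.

217320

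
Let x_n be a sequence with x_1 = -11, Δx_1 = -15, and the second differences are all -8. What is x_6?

Build the table forward from the leading diagonal:
Second differences: -8, -8, -8, -8, -8, -8
First differences: -15, -23, -31, -39, -47, -55
x: -11, -26, -49, -80, -119, -166

-166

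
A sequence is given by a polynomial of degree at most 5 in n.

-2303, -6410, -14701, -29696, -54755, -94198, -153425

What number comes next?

-239036

-4107, -8291, -14995, -25059, -39443, -59227
-4184, -6704, -10064, -14384, -19784
-2520, -3360, -4320, -5400
-840, -960, -1080
-120, -120
Fifth differences constant at -120.
-1080 − 120 = -1200;  -5400 − 1200 = -6600;  -19784 − 6600 = -26384;  -59227 − 26384 = -85611;  -153425 − 85611 = -239036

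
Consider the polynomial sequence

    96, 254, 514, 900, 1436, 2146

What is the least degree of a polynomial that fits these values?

First differences: 158, 260, 386, 536, 710
Second differences: 102, 126, 150, 174
Third differences: 24, 24, 24
The third differences are constant, so the polynomial has degree 3.

3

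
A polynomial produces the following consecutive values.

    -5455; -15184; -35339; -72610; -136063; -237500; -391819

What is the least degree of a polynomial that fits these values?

-9729, -20155, -37271, -63453, -101437, -154319
-10426, -17116, -26182, -37984, -52882
-6690, -9066, -11802, -14898
-2376, -2736, -3096
-360, -360
The fifth differences are constant, so the polynomial has degree 5.

5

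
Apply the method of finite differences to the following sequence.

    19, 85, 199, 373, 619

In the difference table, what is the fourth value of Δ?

D1: 66, 114, 174, 246
D2: 48, 60, 72
D3: 12, 12

246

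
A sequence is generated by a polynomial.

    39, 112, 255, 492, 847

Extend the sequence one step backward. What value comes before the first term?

D1: 73  143  237  355
D2: 70  94  118
D3: 24  24
The third differences are constant at 24.
Work back: 70 − 24 = 46;  73 − 46 = 27;  39 − 27 = 12

12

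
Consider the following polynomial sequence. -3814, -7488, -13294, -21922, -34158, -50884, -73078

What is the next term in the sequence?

-101814

-3674, -5806, -8628, -12236, -16726, -22194
-2132, -2822, -3608, -4490, -5468
-690, -786, -882, -978
-96, -96, -96
The fourth differences are constant (-96).
-978 − 96 = -1074;  -5468 − 1074 = -6542;  -22194 − 6542 = -28736;  -73078 − 28736 = -101814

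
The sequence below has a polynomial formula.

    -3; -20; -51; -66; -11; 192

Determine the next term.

-17 , -31 , -15 , 55 , 203
-14 , 16 , 70 , 148
30 , 54 , 78
24 , 24
Constant fourth difference = 24, so extend:
78 + 24 = 102;  148 + 102 = 250;  203 + 250 = 453;  192 + 453 = 645

645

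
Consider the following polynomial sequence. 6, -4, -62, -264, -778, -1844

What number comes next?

-10, -58, -202, -514, -1066
-48, -144, -312, -552
-96, -168, -240
-72, -72
Constant fourth difference = -72, so extend:
-240 − 72 = -312;  -552 − 312 = -864;  -1066 − 864 = -1930;  -1844 − 1930 = -3774

-3774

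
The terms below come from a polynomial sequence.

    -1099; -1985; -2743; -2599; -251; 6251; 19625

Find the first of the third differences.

First differences: -886, -758, 144, 2348, 6502, 13374
Second differences: 128, 902, 2204, 4154, 6872
Third differences: 774, 1302, 1950, 2718
Fourth differences: 528, 648, 768
Fifth differences: 120, 120

774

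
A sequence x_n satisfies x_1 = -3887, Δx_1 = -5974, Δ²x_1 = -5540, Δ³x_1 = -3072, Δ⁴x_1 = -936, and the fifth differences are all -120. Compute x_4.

-41501

Build the table forward from the leading diagonal:
D5: -120, -120, -120, -120
D4: -936, -1056, -1176, -1296
D3: -3072, -4008, -5064, -6240
D2: -5540, -8612, -12620, -17684
D1: -5974, -11514, -20126, -32746
x: -3887, -9861, -21375, -41501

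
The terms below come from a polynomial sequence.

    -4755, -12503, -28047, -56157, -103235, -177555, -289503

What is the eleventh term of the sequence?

-1408655

First differences: -7748, -15544, -28110, -47078, -74320, -111948
Second differences: -7796, -12566, -18968, -27242, -37628
Third differences: -4770, -6402, -8274, -10386
Fourth differences: -1632, -1872, -2112
Fifth differences: -240, -240
The fifth differences are constant (-240).
-2112 − 240 = -2352;  -10386 − 2352 = -12738;  -37628 − 12738 = -50366;  -111948 − 50366 = -162314;  -289503 − 162314 = -451817
-2352 − 240 = -2592;  -12738 − 2592 = -15330;  -50366 − 15330 = -65696;  -162314 − 65696 = -228010;  -451817 − 228010 = -679827
-2592 − 240 = -2832;  -15330 − 2832 = -18162;  -65696 − 18162 = -83858;  -228010 − 83858 = -311868;  -679827 − 311868 = -991695
-2832 − 240 = -3072;  -18162 − 3072 = -21234;  -83858 − 21234 = -105092;  -311868 − 105092 = -416960;  -991695 − 416960 = -1408655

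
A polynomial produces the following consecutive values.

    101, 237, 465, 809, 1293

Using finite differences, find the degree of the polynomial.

136, 228, 344, 484
92, 116, 140
24, 24
The third differences are constant, so the polynomial has degree 3.

3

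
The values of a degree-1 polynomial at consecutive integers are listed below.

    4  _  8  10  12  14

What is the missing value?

Using the last 4 terms:
2, 2, 2
Constant first difference = 2.
Extend backward: 8 − 2 = 6

6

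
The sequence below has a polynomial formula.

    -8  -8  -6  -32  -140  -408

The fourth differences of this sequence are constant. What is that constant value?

D1: 0, 2, -26, -108, -268
D2: 2, -28, -82, -160
D3: -30, -54, -78
D4: -24, -24

-24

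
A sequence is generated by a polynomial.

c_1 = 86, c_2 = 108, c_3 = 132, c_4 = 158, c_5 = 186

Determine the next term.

Δ: 22 , 24 , 26 , 28
Δ²: 2 , 2 , 2
The second differences are constant (2).
28 + 2 = 30;  186 + 30 = 216

216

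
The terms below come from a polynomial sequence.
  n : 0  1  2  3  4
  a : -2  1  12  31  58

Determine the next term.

93

D1: 3, 11, 19, 27
D2: 8, 8, 8
The second differences are constant (8).
27 + 8 = 35;  58 + 35 = 93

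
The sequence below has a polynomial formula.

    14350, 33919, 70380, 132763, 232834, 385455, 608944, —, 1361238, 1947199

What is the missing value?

Using the first 7 terms:
Δ: 19569, 36461, 62383, 100071, 152621, 223489
Δ²: 16892, 25922, 37688, 52550, 70868
Δ³: 9030, 11766, 14862, 18318
Δ⁴: 2736, 3096, 3456
Δ⁵: 360, 360
Constant fifth difference = 360.
Extend forward: 3456 + 360 = 3816;  18318 + 3816 = 22134;  70868 + 22134 = 93002;  223489 + 93002 = 316491;  608944 + 316491 = 925435

925435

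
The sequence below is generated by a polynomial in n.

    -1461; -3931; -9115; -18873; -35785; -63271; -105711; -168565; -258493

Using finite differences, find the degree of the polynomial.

-2470, -5184, -9758, -16912, -27486, -42440, -62854, -89928
-2714, -4574, -7154, -10574, -14954, -20414, -27074
-1860, -2580, -3420, -4380, -5460, -6660
-720, -840, -960, -1080, -1200
-120, -120, -120, -120
The fifth differences are constant, so the polynomial has degree 5.

5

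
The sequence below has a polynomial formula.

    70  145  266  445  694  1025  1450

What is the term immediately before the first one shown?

First differences: 75, 121, 179, 249, 331, 425
Second differences: 46, 58, 70, 82, 94
Third differences: 12, 12, 12, 12
The third differences are constant at 12.
Work back: 46 − 12 = 34;  75 − 34 = 41;  70 − 41 = 29

29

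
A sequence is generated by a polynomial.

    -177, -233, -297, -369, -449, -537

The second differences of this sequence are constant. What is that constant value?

-8

D1: -56, -64, -72, -80, -88
D2: -8, -8, -8, -8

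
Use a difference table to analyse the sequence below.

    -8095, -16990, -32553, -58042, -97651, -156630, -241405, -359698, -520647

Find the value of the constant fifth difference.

-120

D1: -8895, -15563, -25489, -39609, -58979, -84775, -118293, -160949
D2: -6668, -9926, -14120, -19370, -25796, -33518, -42656
D3: -3258, -4194, -5250, -6426, -7722, -9138
D4: -936, -1056, -1176, -1296, -1416
D5: -120, -120, -120, -120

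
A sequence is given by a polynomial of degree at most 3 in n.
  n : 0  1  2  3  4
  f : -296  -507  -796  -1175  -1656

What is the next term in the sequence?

-2251

D1: -211, -289, -379, -481
D2: -78, -90, -102
D3: -12, -12
The third differences are constant (-12).
-102 − 12 = -114;  -481 − 114 = -595;  -1656 − 595 = -2251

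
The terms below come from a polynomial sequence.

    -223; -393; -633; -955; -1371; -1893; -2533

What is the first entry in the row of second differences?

-70

First differences: -170, -240, -322, -416, -522, -640
Second differences: -70, -82, -94, -106, -118
Third differences: -12, -12, -12, -12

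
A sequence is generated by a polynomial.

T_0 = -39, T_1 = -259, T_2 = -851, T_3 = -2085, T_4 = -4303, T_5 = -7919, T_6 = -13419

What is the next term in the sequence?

-220 , -592 , -1234 , -2218 , -3616 , -5500
-372 , -642 , -984 , -1398 , -1884
-270 , -342 , -414 , -486
-72 , -72 , -72
The fourth differences are constant (-72).
-486 − 72 = -558;  -1884 − 558 = -2442;  -5500 − 2442 = -7942;  -13419 − 7942 = -21361

-21361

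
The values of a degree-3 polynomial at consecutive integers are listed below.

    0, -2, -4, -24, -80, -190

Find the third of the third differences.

-18

First differences: -2, -2, -20, -56, -110
Second differences: 0, -18, -36, -54
Third differences: -18, -18, -18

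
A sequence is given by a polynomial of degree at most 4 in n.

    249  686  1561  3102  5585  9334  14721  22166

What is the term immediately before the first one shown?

First differences: 437  875  1541  2483  3749  5387  7445
Second differences: 438  666  942  1266  1638  2058
Third differences: 228  276  324  372  420
Fourth differences: 48  48  48  48
The fourth differences are constant at 48.
Work back: 228 − 48 = 180;  438 − 180 = 258;  437 − 258 = 179;  249 − 179 = 70

70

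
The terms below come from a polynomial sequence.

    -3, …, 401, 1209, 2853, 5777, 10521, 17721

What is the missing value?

81

Using the last 6 terms:
First differences: 808, 1644, 2924, 4744, 7200
Second differences: 836, 1280, 1820, 2456
Third differences: 444, 540, 636
Fourth differences: 96, 96
Constant fourth difference = 96.
Extend backward: 444 − 96 = 348;  836 − 348 = 488;  808 − 488 = 320;  401 − 320 = 81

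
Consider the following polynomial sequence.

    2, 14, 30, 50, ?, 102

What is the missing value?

74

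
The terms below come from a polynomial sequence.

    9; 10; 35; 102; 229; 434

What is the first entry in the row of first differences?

1

Δ: 1, 25, 67, 127, 205
Δ²: 24, 42, 60, 78
Δ³: 18, 18, 18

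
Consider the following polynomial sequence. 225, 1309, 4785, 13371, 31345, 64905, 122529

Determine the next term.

215335

D1: 1084  3476  8586  17974  33560  57624
D2: 2392  5110  9388  15586  24064
D3: 2718  4278  6198  8478
D4: 1560  1920  2280
D5: 360  360
Constant fifth difference = 360, so extend:
2280 + 360 = 2640;  8478 + 2640 = 11118;  24064 + 11118 = 35182;  57624 + 35182 = 92806;  122529 + 92806 = 215335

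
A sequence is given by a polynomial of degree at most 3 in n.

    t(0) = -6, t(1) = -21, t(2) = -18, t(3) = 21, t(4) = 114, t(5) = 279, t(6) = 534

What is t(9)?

2019

-15, 3, 39, 93, 165, 255
18, 36, 54, 72, 90
18, 18, 18, 18
Constant third difference = 18, so extend:
90 + 18 = 108;  255 + 108 = 363;  534 + 363 = 897
108 + 18 = 126;  363 + 126 = 489;  897 + 489 = 1386
126 + 18 = 144;  489 + 144 = 633;  1386 + 633 = 2019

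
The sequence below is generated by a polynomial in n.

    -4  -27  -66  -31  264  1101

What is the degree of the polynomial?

-23, -39, 35, 295, 837
-16, 74, 260, 542
90, 186, 282
96, 96
The fourth differences are constant, so the polynomial has degree 4.

4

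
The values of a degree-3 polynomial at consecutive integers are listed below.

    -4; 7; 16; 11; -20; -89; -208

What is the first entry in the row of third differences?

Δ: 11, 9, -5, -31, -69, -119
Δ²: -2, -14, -26, -38, -50
Δ³: -12, -12, -12, -12

-12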